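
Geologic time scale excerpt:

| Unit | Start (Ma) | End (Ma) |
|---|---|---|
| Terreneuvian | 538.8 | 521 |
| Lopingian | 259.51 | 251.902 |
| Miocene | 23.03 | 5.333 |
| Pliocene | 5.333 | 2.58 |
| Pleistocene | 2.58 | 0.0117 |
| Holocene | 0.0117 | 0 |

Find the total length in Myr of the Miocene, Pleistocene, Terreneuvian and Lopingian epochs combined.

45.6733 million years

Each duration: Miocene = 17.697; Pleistocene = 2.5683; Terreneuvian = 17.8; Lopingian = 7.608.
Sum: 17.697 + 2.5683 + 17.8 + 7.608 = 45.6733 Myr.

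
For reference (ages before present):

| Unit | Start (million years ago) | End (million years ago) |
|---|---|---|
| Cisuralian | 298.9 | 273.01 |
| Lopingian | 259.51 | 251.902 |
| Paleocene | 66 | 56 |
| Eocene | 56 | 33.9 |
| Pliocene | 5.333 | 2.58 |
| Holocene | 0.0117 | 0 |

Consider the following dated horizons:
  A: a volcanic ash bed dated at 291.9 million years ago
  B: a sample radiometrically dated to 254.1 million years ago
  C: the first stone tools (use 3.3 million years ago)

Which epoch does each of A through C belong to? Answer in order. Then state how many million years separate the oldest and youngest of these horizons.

A: 291.9 Ma lies in 298.9–273.01 Ma, so Cisuralian.
B: 254.1 Ma lies in 259.51–251.902 Ma, so Lopingian.
C: 3.3 Ma lies in 5.333–2.58 Ma, so Pliocene.
Oldest = 291.9 Ma, youngest = 3.3 Ma → span 288.6 Myr.

A — Cisuralian; B — Lopingian; C — Pliocene; span 288.6 million years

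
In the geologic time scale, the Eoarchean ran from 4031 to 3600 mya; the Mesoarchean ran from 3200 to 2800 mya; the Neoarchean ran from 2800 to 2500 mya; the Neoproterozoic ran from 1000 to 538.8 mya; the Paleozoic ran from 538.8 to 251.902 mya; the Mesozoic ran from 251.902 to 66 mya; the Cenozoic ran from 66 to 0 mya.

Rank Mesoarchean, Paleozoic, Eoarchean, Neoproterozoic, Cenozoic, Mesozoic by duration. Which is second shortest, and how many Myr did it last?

Start − end for each: Mesoarchean 3200 − 2800 = 400; Paleozoic 538.8 − 251.902 = 286.898; Eoarchean 4031 − 3600 = 431; Neoproterozoic 1000 − 538.8 = 461.2; Cenozoic 66 − 0 = 66; Mesozoic 251.902 − 66 = 185.902.
Ranking these from shortest: Cenozoic < Mesozoic < Paleozoic < Mesoarchean < Eoarchean < Neoproterozoic.
Position 2 in that ranking is Mesozoic, which lasted 185.902 Myr.

Mesozoic, 185.902 million years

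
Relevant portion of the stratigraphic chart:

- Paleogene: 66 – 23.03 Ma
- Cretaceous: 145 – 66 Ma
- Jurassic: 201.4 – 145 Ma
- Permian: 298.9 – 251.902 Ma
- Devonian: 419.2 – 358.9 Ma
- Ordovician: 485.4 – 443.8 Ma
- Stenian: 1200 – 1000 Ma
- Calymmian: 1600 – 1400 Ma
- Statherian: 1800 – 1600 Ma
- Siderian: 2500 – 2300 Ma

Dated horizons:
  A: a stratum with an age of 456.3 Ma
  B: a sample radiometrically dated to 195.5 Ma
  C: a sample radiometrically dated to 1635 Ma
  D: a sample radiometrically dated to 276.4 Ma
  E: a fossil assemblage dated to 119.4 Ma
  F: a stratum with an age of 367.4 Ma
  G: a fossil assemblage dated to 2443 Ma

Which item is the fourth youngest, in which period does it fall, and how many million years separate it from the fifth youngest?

Sorted youngest-first by Ma: E (119.4), B (195.5), D (276.4), F (367.4), A (456.3), C (1635), G (2443).
The fourth youngest is F at 367.4 Ma, which lies in 419.2–358.9 Ma: the Devonian.
The fifth youngest is A at 456.3 Ma; separation = |367.4 − 456.3| = 88.9 Myr.

F, in the Devonian; 88.9 million years to A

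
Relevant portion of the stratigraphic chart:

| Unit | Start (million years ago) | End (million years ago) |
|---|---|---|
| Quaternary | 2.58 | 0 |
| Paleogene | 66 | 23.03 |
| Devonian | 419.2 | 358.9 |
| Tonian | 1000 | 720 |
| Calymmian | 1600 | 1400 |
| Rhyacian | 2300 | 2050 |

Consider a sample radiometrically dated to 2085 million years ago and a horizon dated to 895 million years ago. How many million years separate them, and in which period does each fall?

1190 million years apart; the first in the Rhyacian, the second in the Tonian

Elapsed time: 2085 − 895 = 1190 Myr.
2085 Ma lies within 2300–2050 Ma: Rhyacian.
895 Ma lies within 1000–720 Ma: Tonian.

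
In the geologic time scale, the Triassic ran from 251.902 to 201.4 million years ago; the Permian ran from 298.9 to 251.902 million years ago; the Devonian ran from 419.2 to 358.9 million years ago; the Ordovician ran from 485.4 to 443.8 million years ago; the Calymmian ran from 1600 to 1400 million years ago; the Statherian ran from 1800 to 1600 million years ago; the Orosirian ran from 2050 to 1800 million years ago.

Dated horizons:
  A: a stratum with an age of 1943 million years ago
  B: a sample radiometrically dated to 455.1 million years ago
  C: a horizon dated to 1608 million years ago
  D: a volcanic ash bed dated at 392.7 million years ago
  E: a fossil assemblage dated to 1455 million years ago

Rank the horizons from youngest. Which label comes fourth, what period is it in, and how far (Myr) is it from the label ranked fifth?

C, in the Statherian; 335 million years to A

Smaller Ma means younger, so youngest first: D 392.7 < B 455.1 < E 1455 < C 1608 < A 1943.
Counting 4 along gives C (1608 Ma); the excerpt puts that inside the Statherian, 1800–1600 Ma.
Next in line is A (1943 Ma), and 1943 − 1608 = 335 Myr.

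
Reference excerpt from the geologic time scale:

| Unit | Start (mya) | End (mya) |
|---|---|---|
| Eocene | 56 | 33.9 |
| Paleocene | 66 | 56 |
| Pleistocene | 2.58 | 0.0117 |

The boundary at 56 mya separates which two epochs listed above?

The Paleocene ends at 56 mya and the Eocene begins at 56 mya, so they share that boundary.

Paleocene and Eocene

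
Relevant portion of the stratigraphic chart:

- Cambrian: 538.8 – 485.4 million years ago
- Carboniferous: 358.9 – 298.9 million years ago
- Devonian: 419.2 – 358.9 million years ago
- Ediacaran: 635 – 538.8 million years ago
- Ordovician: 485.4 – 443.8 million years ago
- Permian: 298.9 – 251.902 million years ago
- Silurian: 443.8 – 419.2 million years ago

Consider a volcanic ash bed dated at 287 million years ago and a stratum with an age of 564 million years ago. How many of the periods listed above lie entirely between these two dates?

5

The older date is 564 Ma and the younger is 287 Ma.
Periods with start < 564 and end > 287 Ma: Cambrian (538.8–485.4), Ordovician (485.4–443.8), Silurian (443.8–419.2), Devonian (419.2–358.9), Carboniferous (358.9–298.9).
That is 5 complete periods.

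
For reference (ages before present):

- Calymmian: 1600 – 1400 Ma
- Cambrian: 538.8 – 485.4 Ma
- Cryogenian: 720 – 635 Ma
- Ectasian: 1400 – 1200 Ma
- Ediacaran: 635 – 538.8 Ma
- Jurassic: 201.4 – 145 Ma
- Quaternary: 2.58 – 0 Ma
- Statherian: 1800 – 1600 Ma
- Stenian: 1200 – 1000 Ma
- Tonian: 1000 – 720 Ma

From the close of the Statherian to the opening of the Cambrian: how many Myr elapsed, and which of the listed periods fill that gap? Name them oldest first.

End of Statherian = 1600 Ma; start of Cambrian = 538.8 Ma.
Gap = 1600 − 538.8 = 1061.2 Myr.
Periods wholly inside 1600–538.8 Ma: Calymmian (1600–1400), Ectasian (1400–1200), Stenian (1200–1000), Tonian (1000–720), Cryogenian (720–635), Ediacaran (635–538.8).

1061.2 million years; Calymmian, Ectasian, Stenian, Tonian, Cryogenian, Ediacaran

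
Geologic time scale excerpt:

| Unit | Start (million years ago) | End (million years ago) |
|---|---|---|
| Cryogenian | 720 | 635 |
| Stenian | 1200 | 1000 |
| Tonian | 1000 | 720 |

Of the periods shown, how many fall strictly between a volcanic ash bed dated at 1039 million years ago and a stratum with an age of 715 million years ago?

1

The older date is 1039 Ma and the younger is 715 Ma.
Periods with start < 1039 and end > 715 Ma: Tonian (1000–720).
That is 1 complete period.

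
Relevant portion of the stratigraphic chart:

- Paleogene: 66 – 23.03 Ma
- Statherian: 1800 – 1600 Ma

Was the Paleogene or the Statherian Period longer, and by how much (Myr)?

Statherian, by 157.03 million years

Paleogene: 66 − 23.03 = 42.97 Myr.
Statherian: 1800 − 1600 = 200 Myr.
Difference: 200 − 42.97 = 157.03 Myr, so the Statherian was longer.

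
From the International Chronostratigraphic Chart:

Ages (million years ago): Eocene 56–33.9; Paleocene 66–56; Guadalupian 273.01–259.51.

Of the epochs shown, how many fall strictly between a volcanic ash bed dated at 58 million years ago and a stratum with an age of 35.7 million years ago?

Checking each listed span, none has both start < 58 Ma and end > 35.7 Ma — every epoch straddles one of the two dates or lies outside them — so the count is 0.

0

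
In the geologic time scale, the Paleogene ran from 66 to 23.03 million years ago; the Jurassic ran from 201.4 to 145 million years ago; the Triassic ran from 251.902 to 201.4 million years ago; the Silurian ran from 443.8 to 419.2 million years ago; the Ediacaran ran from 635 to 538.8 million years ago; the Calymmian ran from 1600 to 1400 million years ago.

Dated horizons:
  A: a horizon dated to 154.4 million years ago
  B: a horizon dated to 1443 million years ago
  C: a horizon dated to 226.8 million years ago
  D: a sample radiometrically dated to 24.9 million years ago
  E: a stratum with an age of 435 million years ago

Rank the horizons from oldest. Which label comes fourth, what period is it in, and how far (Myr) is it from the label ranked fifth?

A, in the Jurassic; 129.5 million years to D

Sorted oldest-first by Ma: B (1443), E (435), C (226.8), A (154.4), D (24.9).
The fourth oldest is A at 154.4 Ma, which lies in 201.4–145 Ma: the Jurassic.
The fifth oldest is D at 24.9 Ma; separation = |154.4 − 24.9| = 129.5 Myr.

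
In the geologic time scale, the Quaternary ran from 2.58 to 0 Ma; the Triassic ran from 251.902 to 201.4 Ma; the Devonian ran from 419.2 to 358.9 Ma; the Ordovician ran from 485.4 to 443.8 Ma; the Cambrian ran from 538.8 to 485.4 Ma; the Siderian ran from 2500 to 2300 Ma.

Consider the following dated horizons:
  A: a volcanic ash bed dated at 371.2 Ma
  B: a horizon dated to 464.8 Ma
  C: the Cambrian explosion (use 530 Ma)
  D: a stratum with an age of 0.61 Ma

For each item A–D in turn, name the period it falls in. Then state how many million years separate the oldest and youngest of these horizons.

A — Devonian; B — Ordovician; C — Cambrian; D — Quaternary; span 529.39 million years

Match each age against the start–end ranges in the excerpt: A = 371.2 Ma → Devonian (419.2–358.9); B = 464.8 Ma → Ordovician (485.4–443.8); C = 530 Ma → Cambrian (538.8–485.4); D = 0.61 Ma → Quaternary (2.58–0).
The largest age is 530 Ma and the smallest is 0.61 Ma; their difference is 529.39 Myr.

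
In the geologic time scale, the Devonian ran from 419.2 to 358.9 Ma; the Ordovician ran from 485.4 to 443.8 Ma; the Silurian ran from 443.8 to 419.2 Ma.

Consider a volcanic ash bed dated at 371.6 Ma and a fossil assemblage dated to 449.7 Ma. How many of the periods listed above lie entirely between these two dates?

449.7 Ma sits inside the Ordovician (485.4–443.8) and 371.6 Ma inside the Devonian (419.2–358.9); neither of those is wholly between the two dates.
The listed periods lying completely between them are Silurian — 1 in all.

1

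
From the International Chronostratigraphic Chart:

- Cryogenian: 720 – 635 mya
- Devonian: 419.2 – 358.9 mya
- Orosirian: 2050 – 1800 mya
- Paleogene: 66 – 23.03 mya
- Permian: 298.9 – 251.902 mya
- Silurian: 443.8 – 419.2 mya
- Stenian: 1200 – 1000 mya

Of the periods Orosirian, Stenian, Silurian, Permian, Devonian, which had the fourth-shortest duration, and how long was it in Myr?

Stenian, 200 million years

Durations: Orosirian 250; Stenian 200; Silurian 24.6; Permian 46.998; Devonian 60.3 Myr.
Sorted shortest-first: Silurian (24.6), Permian (46.998), Devonian (60.3), Stenian (200), Orosirian (250).
The fourth shortest is Stenian at 200 Myr.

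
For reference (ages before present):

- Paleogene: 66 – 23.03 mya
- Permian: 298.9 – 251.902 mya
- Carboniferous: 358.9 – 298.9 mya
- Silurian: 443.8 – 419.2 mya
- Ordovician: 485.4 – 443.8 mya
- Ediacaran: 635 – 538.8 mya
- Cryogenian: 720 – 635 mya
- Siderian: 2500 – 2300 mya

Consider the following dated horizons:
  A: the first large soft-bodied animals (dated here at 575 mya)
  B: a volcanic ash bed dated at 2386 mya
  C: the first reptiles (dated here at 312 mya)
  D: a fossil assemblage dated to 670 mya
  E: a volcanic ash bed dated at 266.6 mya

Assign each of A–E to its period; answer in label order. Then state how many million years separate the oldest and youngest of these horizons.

Match each age against the start–end ranges in the excerpt: A = 575 Ma → Ediacaran (635–538.8); B = 2386 Ma → Siderian (2500–2300); C = 312 Ma → Carboniferous (358.9–298.9); D = 670 Ma → Cryogenian (720–635); E = 266.6 Ma → Permian (298.9–251.902).
The largest age is 2386 Ma and the smallest is 266.6 Ma; their difference is 2119.4 Myr.

A — Ediacaran; B — Siderian; C — Carboniferous; D — Cryogenian; E — Permian; span 2119.4 million years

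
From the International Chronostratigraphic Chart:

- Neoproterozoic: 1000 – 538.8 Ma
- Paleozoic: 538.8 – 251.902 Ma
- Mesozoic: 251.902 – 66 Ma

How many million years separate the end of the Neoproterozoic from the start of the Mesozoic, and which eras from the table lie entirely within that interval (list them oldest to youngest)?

286.898 million years; Paleozoic

End of Neoproterozoic = 538.8 Ma; start of Mesozoic = 251.902 Ma.
Gap = 538.8 − 251.902 = 286.898 Myr.
Eras wholly inside 538.8–251.902 Ma: Paleozoic (538.8–251.902).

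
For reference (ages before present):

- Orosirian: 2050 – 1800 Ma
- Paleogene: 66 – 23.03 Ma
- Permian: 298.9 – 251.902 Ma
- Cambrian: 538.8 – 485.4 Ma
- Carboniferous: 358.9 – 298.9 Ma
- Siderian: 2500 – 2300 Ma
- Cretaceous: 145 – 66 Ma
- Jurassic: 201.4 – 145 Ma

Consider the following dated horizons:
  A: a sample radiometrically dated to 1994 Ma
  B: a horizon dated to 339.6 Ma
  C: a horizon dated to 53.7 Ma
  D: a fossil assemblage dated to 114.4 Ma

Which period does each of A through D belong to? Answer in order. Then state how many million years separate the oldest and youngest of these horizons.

A — Orosirian; B — Carboniferous; C — Paleogene; D — Cretaceous; span 1940.3 million years

A: 1994 Ma lies in 2050–1800 Ma, so Orosirian.
B: 339.6 Ma lies in 358.9–298.9 Ma, so Carboniferous.
C: 53.7 Ma lies in 66–23.03 Ma, so Paleogene.
D: 114.4 Ma lies in 145–66 Ma, so Cretaceous.
Oldest = 1994 Ma, youngest = 53.7 Ma → span 1940.3 Myr.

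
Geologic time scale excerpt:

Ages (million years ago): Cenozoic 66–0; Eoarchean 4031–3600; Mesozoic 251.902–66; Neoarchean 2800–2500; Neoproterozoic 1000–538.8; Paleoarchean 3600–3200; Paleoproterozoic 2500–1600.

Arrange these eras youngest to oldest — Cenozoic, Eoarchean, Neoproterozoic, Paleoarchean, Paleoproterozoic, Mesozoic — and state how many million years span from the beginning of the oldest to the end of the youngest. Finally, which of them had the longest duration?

Start ages (Ma): Eoarchean 4031, Paleoarchean 3600, Paleoproterozoic 2500, Neoproterozoic 1000, Mesozoic 251.902, Cenozoic 66.
Ordered youngest to oldest: Cenozoic, Mesozoic, Neoproterozoic, Paleoproterozoic, Paleoarchean, Eoarchean.
Span = 4031 − 0 = 4031 Myr.
Durations: Paleoproterozoic 900, Neoproterozoic 461.2, Cenozoic 66, Paleoarchean 400, Eoarchean 431, Mesozoic 185.902 → longest is Paleoproterozoic (900 Myr).

Cenozoic → Mesozoic → Neoproterozoic → Paleoproterozoic → Paleoarchean → Eoarchean; total span 4031 Myr; longest is Paleoproterozoic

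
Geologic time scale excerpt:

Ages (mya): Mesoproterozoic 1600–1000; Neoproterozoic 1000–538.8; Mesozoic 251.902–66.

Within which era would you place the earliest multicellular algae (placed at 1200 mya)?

Mesoproterozoic

1200 Ma lies between 1600 and 1000 Ma, so it falls in the Mesoproterozoic.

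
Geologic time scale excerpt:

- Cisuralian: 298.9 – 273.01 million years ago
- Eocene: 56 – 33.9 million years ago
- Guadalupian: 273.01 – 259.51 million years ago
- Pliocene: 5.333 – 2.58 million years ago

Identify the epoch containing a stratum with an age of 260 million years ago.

Guadalupian

260 Ma lies between 273.01 and 259.51 Ma, so it falls in the Guadalupian.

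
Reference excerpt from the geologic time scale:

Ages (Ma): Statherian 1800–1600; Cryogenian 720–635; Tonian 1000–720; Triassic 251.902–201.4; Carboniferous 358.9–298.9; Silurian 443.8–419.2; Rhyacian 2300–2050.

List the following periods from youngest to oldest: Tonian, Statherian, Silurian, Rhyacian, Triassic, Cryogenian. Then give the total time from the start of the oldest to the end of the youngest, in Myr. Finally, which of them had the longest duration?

From the excerpt: Tonian 1000–720; Statherian 1800–1600; Silurian 443.8–419.2; Rhyacian 2300–2050; Triassic 251.902–201.4; Cryogenian 720–635 (Ma).
Larger Ma is earlier, so the oldest is Rhyacian and the youngest is Triassic; youngest to oldest: Triassic, Silurian, Cryogenian, Tonian, Statherian, Rhyacian.
Oldest start 2300 minus youngest end 201.4 gives 2098.6 Myr overall.
Individual lengths (start − end): Rhyacian 250; Cryogenian 85; Silurian 24.6; Statherian 200; Triassic 50.502; Tonian 280. The largest is Tonian at 280 Myr.

Triassic → Silurian → Cryogenian → Tonian → Statherian → Rhyacian; total span 2098.6 Myr; longest is Tonian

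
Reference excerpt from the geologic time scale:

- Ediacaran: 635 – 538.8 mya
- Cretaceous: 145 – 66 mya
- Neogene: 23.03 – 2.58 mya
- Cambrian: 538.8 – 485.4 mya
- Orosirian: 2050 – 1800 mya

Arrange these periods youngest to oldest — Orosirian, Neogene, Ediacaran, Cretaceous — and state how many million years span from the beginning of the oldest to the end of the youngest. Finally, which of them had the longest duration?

From the excerpt: Orosirian 2050–1800; Neogene 23.03–2.58; Ediacaran 635–538.8; Cretaceous 145–66 (Ma).
Larger Ma is earlier, so the oldest is Orosirian and the youngest is Neogene; youngest to oldest: Neogene, Cretaceous, Ediacaran, Orosirian.
Oldest start 2050 minus youngest end 2.58 gives 2047.42 Myr overall.
Individual lengths (start − end): Cretaceous 79; Ediacaran 96.2; Neogene 20.45; Orosirian 250. The largest is Orosirian at 250 Myr.

Neogene, Cretaceous, Ediacaran, Orosirian; total span 2047.42 Myr; longest is Orosirian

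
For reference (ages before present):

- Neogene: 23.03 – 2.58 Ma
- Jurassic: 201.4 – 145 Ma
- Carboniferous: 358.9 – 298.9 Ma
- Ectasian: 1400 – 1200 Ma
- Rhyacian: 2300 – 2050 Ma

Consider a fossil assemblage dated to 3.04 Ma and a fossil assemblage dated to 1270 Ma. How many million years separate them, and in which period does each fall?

1266.96 million years apart; the first in the Neogene, the second in the Ectasian

Elapsed time: 1270 − 3.04 = 1266.96 Myr.
3.04 Ma lies within 23.03–2.58 Ma: Neogene.
1270 Ma lies within 1400–1200 Ma: Ectasian.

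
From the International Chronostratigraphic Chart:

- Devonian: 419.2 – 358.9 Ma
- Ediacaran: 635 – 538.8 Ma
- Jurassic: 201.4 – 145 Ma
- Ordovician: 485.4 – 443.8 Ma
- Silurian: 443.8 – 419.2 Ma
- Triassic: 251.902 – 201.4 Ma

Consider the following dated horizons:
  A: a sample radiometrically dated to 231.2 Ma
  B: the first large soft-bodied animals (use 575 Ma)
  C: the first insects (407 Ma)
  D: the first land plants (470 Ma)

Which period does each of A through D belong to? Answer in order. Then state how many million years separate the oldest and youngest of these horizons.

A — Triassic; B — Ediacaran; C — Devonian; D — Ordovician; span 343.8 million years

Match each age against the start–end ranges in the excerpt: A = 231.2 Ma → Triassic (251.902–201.4); B = 575 Ma → Ediacaran (635–538.8); C = 407 Ma → Devonian (419.2–358.9); D = 470 Ma → Ordovician (485.4–443.8).
The largest age is 575 Ma and the smallest is 231.2 Ma; their difference is 343.8 Myr.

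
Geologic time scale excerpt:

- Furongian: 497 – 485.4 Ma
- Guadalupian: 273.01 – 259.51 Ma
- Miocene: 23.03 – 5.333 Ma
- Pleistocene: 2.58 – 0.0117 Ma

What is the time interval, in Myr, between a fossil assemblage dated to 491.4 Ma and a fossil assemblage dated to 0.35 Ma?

491.4 − 0.35 = 491.05 million years.

491.05 million years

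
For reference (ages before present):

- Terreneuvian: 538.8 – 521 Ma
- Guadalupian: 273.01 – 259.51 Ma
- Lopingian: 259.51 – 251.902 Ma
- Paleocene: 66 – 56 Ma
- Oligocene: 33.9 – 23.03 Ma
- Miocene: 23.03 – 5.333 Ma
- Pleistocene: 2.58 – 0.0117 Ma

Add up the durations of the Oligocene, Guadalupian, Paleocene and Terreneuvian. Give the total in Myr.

52.17 million years

Each duration: Oligocene = 10.87; Guadalupian = 13.5; Paleocene = 10; Terreneuvian = 17.8.
Sum: 10.87 + 13.5 + 10 + 17.8 = 52.17 Myr.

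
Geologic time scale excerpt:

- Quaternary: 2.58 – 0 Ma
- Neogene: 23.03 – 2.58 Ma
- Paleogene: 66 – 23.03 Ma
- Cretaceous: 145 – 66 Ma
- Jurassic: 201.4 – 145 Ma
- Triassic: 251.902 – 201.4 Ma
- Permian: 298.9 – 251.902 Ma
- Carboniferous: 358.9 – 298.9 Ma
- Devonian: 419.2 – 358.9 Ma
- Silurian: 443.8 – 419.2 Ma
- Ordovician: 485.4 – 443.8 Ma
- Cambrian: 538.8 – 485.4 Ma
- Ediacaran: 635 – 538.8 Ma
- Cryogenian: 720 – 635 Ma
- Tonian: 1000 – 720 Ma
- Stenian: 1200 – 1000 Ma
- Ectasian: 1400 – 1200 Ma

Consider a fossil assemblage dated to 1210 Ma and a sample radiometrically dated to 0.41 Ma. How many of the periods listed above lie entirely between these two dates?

1210 Ma sits inside the Ectasian (1400–1200) and 0.41 Ma inside the Quaternary (2.58–0); neither of those is wholly between the two dates.
The listed periods lying completely between them are Stenian, Tonian, Cryogenian, Ediacaran, Cambrian, Ordovician, Silurian, Devonian, Carboniferous, Permian, Triassic, Jurassic, Cretaceous, Paleogene, Neogene — 15 in all.

15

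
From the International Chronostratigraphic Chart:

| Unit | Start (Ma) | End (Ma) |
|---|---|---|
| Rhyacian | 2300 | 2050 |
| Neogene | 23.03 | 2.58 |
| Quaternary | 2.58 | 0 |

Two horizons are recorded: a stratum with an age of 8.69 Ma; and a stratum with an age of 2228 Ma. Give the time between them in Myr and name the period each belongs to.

Elapsed time: 2228 − 8.69 = 2219.31 Myr.
8.69 Ma lies within 23.03–2.58 Ma: Neogene.
2228 Ma lies within 2300–2050 Ma: Rhyacian.

2219.31 million years apart; the first in the Neogene, the second in the Rhyacian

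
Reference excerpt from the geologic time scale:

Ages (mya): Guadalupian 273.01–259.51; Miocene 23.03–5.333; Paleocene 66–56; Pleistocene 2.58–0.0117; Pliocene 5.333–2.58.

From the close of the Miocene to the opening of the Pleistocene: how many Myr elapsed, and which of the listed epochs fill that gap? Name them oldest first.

2.753 million years; Pliocene

End of Miocene = 5.333 Ma; start of Pleistocene = 2.58 Ma.
Gap = 5.333 − 2.58 = 2.753 Myr.
Epochs wholly inside 5.333–2.58 Ma: Pliocene (5.333–2.58).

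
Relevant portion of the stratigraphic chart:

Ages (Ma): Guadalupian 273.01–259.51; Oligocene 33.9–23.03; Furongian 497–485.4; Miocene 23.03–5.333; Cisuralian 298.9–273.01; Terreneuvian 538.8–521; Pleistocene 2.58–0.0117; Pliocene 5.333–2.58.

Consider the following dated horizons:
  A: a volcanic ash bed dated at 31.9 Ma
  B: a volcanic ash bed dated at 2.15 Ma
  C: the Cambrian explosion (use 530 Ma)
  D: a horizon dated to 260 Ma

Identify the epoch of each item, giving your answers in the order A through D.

A — Oligocene; B — Pleistocene; C — Terreneuvian; D — Guadalupian

Match each age against the start–end ranges in the excerpt: A = 31.9 Ma → Oligocene (33.9–23.03); B = 2.15 Ma → Pleistocene (2.58–0.0117); C = 530 Ma → Terreneuvian (538.8–521); D = 260 Ma → Guadalupian (273.01–259.51).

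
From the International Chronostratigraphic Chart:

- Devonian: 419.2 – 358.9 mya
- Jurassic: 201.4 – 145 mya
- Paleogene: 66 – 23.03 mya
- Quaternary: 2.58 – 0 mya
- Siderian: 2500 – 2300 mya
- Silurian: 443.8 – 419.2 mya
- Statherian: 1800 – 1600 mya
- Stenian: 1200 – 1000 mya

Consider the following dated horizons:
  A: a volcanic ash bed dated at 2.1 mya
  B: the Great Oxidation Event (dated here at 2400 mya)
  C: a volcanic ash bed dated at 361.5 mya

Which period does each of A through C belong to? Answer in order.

A: 2.1 Ma lies in 2.58–0 Ma, so Quaternary.
B: 2400 Ma lies in 2500–2300 Ma, so Siderian.
C: 361.5 Ma lies in 419.2–358.9 Ma, so Devonian.

A — Quaternary; B — Siderian; C — Devonian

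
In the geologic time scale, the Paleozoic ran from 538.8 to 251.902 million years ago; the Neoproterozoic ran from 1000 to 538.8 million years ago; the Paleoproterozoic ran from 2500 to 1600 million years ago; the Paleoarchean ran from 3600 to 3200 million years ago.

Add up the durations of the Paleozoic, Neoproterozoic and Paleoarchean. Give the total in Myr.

Each duration: Paleozoic = 286.898; Neoproterozoic = 461.2; Paleoarchean = 400.
Sum: 286.898 + 461.2 + 400 = 1148.098 Myr.

1148.098 million years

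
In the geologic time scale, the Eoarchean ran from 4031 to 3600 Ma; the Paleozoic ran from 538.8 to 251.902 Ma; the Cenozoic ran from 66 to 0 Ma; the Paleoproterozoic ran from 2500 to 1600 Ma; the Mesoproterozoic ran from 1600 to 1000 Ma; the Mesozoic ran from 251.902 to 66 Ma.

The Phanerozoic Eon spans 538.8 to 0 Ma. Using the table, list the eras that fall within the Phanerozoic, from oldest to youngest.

Eras with both bounds inside 538.8–0 Ma: Paleozoic (538.8–251.902), Mesozoic (251.902–66), Cenozoic (66–0).

Paleozoic, Mesozoic, Cenozoic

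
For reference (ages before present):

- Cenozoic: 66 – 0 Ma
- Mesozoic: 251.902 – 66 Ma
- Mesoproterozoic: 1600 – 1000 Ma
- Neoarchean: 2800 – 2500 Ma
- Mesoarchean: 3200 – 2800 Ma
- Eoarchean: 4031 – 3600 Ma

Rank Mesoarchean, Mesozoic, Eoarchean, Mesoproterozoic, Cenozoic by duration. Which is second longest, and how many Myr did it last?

Eoarchean, 431 million years

Durations: Mesoarchean 400; Mesozoic 185.902; Eoarchean 431; Mesoproterozoic 600; Cenozoic 66 Myr.
Sorted longest-first: Mesoproterozoic (600), Eoarchean (431), Mesoarchean (400), Mesozoic (185.902), Cenozoic (66).
The second longest is Eoarchean at 431 Myr.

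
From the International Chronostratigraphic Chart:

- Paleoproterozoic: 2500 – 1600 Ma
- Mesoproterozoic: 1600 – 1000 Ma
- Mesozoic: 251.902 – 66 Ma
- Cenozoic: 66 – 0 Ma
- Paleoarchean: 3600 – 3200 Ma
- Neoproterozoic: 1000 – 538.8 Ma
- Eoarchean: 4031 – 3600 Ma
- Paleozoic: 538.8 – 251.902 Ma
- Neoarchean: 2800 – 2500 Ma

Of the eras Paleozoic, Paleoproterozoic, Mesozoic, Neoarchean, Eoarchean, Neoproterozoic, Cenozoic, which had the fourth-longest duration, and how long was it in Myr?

Durations: Paleozoic 286.898; Paleoproterozoic 900; Mesozoic 185.902; Neoarchean 300; Eoarchean 431; Neoproterozoic 461.2; Cenozoic 66 Myr.
Sorted longest-first: Paleoproterozoic (900), Neoproterozoic (461.2), Eoarchean (431), Neoarchean (300), Paleozoic (286.898), Mesozoic (185.902), Cenozoic (66).
The fourth longest is Neoarchean at 300 Myr.

Neoarchean, 300 million years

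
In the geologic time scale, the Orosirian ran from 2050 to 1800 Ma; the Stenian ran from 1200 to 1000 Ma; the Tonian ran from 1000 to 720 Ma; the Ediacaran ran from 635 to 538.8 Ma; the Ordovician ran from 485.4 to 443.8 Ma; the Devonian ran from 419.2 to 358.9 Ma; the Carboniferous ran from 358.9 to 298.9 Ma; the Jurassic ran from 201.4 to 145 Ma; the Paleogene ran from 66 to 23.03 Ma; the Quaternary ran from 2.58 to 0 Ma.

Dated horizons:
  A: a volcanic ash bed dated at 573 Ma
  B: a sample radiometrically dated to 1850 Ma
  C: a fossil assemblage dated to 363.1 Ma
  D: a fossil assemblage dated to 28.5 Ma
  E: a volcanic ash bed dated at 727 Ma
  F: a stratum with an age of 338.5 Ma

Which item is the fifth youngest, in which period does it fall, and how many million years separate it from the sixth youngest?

E, in the Tonian; 1123 million years to B

Smaller Ma means younger, so youngest first: D 28.5 < F 338.5 < C 363.1 < A 573 < E 727 < B 1850.
Counting 5 along gives E (727 Ma); the excerpt puts that inside the Tonian, 1000–720 Ma.
Next in line is B (1850 Ma), and 1850 − 727 = 1123 Myr.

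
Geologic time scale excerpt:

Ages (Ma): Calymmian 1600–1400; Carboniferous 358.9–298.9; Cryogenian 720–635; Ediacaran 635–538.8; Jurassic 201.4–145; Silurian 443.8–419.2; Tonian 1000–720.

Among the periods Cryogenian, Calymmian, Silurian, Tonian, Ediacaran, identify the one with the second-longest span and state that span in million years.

Durations: Cryogenian 85; Calymmian 200; Silurian 24.6; Tonian 280; Ediacaran 96.2 Myr.
Sorted longest-first: Tonian (280), Calymmian (200), Ediacaran (96.2), Cryogenian (85), Silurian (24.6).
The second longest is Calymmian at 200 Myr.

Calymmian, 200 million years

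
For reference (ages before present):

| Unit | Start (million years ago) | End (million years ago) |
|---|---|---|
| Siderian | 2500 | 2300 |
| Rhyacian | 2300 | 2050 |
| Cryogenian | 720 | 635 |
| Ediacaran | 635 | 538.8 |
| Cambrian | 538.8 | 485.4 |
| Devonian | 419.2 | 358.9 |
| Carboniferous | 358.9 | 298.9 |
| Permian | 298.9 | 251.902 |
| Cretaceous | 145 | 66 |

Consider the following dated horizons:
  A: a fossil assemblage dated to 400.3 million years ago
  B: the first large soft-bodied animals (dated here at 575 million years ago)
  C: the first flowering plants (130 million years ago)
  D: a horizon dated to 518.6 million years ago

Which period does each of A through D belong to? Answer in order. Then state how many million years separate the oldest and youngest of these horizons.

A: 400.3 Ma lies in 419.2–358.9 Ma, so Devonian.
B: 575 Ma lies in 635–538.8 Ma, so Ediacaran.
C: 130 Ma lies in 145–66 Ma, so Cretaceous.
D: 518.6 Ma lies in 538.8–485.4 Ma, so Cambrian.
Oldest = 575 Ma, youngest = 130 Ma → span 445 Myr.

A — Devonian; B — Ediacaran; C — Cretaceous; D — Cambrian; span 445 million years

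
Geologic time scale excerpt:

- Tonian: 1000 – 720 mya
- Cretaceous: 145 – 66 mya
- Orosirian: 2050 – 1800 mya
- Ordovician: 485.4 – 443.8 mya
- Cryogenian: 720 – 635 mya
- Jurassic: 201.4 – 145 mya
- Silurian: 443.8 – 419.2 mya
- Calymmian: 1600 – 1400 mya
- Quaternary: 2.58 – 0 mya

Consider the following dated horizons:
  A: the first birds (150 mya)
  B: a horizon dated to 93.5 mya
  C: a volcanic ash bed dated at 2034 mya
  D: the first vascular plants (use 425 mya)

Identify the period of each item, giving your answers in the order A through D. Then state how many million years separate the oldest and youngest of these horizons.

Match each age against the start–end ranges in the excerpt: A = 150 Ma → Jurassic (201.4–145); B = 93.5 Ma → Cretaceous (145–66); C = 2034 Ma → Orosirian (2050–1800); D = 425 Ma → Silurian (443.8–419.2).
The largest age is 2034 Ma and the smallest is 93.5 Ma; their difference is 1940.5 Myr.

A — Jurassic; B — Cretaceous; C — Orosirian; D — Silurian; span 1940.5 million years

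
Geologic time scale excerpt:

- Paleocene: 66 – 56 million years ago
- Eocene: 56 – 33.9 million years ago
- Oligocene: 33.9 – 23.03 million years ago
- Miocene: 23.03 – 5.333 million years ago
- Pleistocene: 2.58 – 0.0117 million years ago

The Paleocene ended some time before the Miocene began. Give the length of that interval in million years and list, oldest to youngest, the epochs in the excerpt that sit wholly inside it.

End of Paleocene = 56 Ma; start of Miocene = 23.03 Ma.
Gap = 56 − 23.03 = 32.97 Myr.
Epochs wholly inside 56–23.03 Ma: Eocene (56–33.9), Oligocene (33.9–23.03).

32.97 million years; Eocene, Oligocene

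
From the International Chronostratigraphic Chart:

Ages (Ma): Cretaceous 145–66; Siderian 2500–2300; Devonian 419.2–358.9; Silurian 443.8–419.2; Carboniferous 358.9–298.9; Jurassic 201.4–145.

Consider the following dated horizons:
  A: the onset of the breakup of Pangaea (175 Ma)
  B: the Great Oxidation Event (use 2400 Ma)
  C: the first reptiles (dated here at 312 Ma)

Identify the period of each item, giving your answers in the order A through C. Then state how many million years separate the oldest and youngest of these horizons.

A — Jurassic; B — Siderian; C — Carboniferous; span 2225 million years

Match each age against the start–end ranges in the excerpt: A = 175 Ma → Jurassic (201.4–145); B = 2400 Ma → Siderian (2500–2300); C = 312 Ma → Carboniferous (358.9–298.9).
The largest age is 2400 Ma and the smallest is 175 Ma; their difference is 2225 Myr.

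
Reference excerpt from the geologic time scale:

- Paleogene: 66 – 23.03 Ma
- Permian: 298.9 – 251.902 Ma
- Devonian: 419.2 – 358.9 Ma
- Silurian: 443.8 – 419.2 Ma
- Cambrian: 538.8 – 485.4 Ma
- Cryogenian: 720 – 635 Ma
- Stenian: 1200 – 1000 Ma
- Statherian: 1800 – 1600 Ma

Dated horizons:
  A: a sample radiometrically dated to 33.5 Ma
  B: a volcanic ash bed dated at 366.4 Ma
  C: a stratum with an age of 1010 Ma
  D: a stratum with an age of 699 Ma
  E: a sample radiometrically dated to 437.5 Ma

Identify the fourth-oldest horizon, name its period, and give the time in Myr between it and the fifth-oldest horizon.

Sorted oldest-first by Ma: C (1010), D (699), E (437.5), B (366.4), A (33.5).
The fourth oldest is B at 366.4 Ma, which lies in 419.2–358.9 Ma: the Devonian.
The fifth oldest is A at 33.5 Ma; separation = |366.4 − 33.5| = 332.9 Myr.

B, in the Devonian; 332.9 million years to A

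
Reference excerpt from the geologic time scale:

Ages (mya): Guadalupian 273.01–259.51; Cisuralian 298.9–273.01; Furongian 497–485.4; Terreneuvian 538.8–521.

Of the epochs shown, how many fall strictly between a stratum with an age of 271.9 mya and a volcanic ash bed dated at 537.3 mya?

2

The older date is 537.3 Ma and the younger is 271.9 Ma.
Epochs with start < 537.3 and end > 271.9 Ma: Furongian (497–485.4), Cisuralian (298.9–273.01).
That is 2 complete epochs.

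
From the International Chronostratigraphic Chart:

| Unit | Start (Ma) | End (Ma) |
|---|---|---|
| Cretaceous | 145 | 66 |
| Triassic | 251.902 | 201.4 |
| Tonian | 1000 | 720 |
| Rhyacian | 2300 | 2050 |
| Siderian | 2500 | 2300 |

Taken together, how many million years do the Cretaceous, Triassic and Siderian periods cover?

329.502 million years

Each duration: Cretaceous = 79; Triassic = 50.502; Siderian = 200.
Sum: 79 + 50.502 + 200 = 329.502 Myr.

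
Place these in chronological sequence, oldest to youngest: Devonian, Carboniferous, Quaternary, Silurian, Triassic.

Silurian, Devonian, Carboniferous, Triassic, Quaternary

Group by era (each group listed oldest first) — Paleozoic: Silurian, Devonian, Carboniferous; Mesozoic: Triassic; Cenozoic: Quaternary. The eras run Paleozoic → Mesozoic → Cenozoic. Concatenating the groups in that era order gives oldest to youngest directly.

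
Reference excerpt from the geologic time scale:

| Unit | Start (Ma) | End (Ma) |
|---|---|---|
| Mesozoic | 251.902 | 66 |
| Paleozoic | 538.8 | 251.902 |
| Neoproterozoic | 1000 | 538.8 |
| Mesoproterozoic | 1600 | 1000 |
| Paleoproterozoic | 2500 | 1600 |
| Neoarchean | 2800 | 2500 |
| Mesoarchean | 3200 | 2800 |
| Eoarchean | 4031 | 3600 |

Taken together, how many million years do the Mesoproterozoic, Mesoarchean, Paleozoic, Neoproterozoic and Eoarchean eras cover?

2179.098 million years

Duration is start − end for each: (1600 − 1000) + (3200 − 2800) + (538.8 − 251.902) + (1000 − 538.8) + (4031 − 3600).
That is 600 + 400 + 286.898 + 461.2 + 431, which totals 2179.098 million years.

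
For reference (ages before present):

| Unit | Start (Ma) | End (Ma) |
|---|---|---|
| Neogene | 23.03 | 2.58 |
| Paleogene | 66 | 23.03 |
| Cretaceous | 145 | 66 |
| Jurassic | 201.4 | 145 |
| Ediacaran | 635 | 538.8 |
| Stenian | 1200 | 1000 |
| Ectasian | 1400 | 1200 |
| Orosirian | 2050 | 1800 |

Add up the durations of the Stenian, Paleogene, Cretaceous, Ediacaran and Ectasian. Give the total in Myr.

Duration is start − end for each: (1200 − 1000) + (66 − 23.03) + (145 − 66) + (635 − 538.8) + (1400 − 1200).
That is 200 + 42.97 + 79 + 96.2 + 200, which totals 618.17 million years.

618.17 million years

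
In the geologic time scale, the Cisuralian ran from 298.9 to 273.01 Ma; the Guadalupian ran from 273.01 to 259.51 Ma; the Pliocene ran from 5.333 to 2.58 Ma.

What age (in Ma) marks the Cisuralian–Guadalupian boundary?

The Cisuralian ends and the Guadalupian begins at 273.01 Ma.

273.01 Ma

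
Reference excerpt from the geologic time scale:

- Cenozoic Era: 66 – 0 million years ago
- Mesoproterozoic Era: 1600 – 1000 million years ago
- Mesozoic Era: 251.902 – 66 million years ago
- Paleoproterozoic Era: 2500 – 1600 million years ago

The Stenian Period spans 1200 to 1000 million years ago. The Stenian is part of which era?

Mesoproterozoic

The Stenian (1200–1000 Ma) lies entirely within 1600–1000 Ma, the Mesoproterozoic Era.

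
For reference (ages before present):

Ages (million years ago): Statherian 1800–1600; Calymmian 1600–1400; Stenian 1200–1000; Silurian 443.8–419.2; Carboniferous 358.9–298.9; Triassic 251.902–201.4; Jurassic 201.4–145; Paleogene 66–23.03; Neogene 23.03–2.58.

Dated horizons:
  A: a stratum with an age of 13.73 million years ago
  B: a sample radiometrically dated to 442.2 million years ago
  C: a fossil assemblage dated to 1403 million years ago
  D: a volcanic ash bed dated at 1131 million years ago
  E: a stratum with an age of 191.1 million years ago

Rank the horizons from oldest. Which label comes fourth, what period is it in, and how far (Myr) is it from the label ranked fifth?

Larger Ma means older, so oldest first: C 1403 > D 1131 > B 442.2 > E 191.1 > A 13.73.
Counting 4 along gives E (191.1 Ma); the excerpt puts that inside the Jurassic, 201.4–145 Ma.
Next in line is A (13.73 Ma), and 191.1 − 13.73 = 177.37 Myr.

E, in the Jurassic; 177.37 million years to A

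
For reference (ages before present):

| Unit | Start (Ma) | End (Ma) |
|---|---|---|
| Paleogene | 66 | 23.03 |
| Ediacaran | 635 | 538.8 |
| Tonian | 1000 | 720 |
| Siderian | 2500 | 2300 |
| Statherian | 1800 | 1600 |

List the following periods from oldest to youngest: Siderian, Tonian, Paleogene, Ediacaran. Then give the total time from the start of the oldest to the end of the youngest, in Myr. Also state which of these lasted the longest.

Siderian → Tonian → Ediacaran → Paleogene; total span 2476.97 Myr; longest is Tonian

From the excerpt: Siderian 2500–2300; Tonian 1000–720; Paleogene 66–23.03; Ediacaran 635–538.8 (Ma).
Larger Ma is earlier, so the oldest is Siderian and the youngest is Paleogene; oldest to youngest: Siderian, Tonian, Ediacaran, Paleogene.
Oldest start 2500 minus youngest end 23.03 gives 2476.97 Myr overall.
Individual lengths (start − end): Paleogene 42.97; Siderian 200; Tonian 280; Ediacaran 96.2. The largest is Tonian at 280 Myr.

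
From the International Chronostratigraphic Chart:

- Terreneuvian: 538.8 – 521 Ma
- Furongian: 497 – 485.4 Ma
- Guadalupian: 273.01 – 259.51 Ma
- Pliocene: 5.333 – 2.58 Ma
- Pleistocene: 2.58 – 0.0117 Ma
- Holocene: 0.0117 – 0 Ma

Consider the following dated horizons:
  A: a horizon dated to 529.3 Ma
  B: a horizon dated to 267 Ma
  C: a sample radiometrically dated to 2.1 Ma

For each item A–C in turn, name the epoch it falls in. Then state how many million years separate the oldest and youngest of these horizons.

Match each age against the start–end ranges in the excerpt: A = 529.3 Ma → Terreneuvian (538.8–521); B = 267 Ma → Guadalupian (273.01–259.51); C = 2.1 Ma → Pleistocene (2.58–0.0117).
The largest age is 529.3 Ma and the smallest is 2.1 Ma; their difference is 527.2 Myr.

A — Terreneuvian; B — Guadalupian; C — Pleistocene; span 527.2 million years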